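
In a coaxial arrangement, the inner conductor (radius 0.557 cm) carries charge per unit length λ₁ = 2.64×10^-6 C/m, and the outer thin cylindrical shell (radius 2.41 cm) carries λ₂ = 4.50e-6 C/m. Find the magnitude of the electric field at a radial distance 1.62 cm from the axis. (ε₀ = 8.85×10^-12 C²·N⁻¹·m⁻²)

Take a coaxial cylindrical Gaussian surface of radius r = 1.62 cm and length L (between the conductors, 0.557 cm < r < 2.41 cm).
The shell at 2.41 cm lies outside the Gaussian surface, so λ_enc = λ₁ = 2.64×10^-6 C/m.
Since E is radial and uniform over the curved surface, Φ = E·2πrL = Q_enc/ε₀ = λ_enc L/ε₀.
E = |λ_enc|/(2πε₀r) = (2.64×10^-6)/(2π·8.85×10^-12·0.0162) = 2.93e6 N/C.

|E| ≈ 2.93×10^6 V/m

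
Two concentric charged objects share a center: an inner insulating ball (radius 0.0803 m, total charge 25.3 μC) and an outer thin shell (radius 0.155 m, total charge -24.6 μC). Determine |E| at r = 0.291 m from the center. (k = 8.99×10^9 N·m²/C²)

|E| ≈ 7.43×10^4 N/C

By spherical symmetry E is radial; choose a Gaussian sphere of radius r = 0.291 m (r > 0.155 m, enclosing both).
Q_enc = (25.3 μC) + (-24.6 μC) = 7.00×10^-7 C.
Applying ∮E·dA = Q_enc/ε₀ with Φ = E(4πr²):
E = k|Q_enc|/r² = (8.99×10^9)(7.00×10^-7)/(0.291)² = 7.43×10^4 N/C.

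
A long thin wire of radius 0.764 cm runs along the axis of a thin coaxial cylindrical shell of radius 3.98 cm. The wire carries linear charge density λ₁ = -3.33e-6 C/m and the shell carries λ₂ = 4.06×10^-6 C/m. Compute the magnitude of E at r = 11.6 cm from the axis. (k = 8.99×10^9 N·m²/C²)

Coaxial Gaussian cylinder, radius r = 11.6 cm, length L (r > 3.98 cm, enclosing both).
λ_enc = λ₁ + λ₂ = (-3.33×10^-6) + (4.06×10^-6) = 7.30e-7 C/m.
Applying ∮E·dA = Q_enc/ε₀ with the end caps contributing no flux:
E = 2k|λ_enc|/r = 2(8.99×10^9)(7.30×10^-7)/(0.116) = 1.13×10^5 N/C.

E = 1.13e5 V/m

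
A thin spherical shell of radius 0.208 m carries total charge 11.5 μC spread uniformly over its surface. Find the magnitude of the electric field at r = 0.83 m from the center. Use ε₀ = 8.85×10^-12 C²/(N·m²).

1.50×10^5 V/m

By spherical symmetry E is radial; choose a Gaussian sphere of radius r = 0.83 m (r > 0.208 m).
The entire shell is enclosed: Q_enc = 1.15×10^-5 C.
Since E is radial and uniform over the Gaussian sphere, Φ = E·4πr² = Q_enc/ε₀.
E = |Q_enc|/(4πε₀r²) = (1.15×10^-5)/(4π·8.85×10^-12·(0.83)²) = 1.50×10^5 N/C.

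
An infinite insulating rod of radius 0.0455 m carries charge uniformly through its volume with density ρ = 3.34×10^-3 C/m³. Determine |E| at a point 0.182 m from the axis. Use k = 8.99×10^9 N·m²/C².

E ≈ 2.15×10^6 N/C

By cylindrical symmetry E is radial; use a coaxial Gaussian cylinder of radius 0.182 m and length L (r > 0.0455 m, full cross-section enclosed).
λ_enc = ρ·πR² = (3.34×10^-3)π(0.0455)² = 2.172×10^-5 C/m.
Since E is radial and uniform over the curved surface, Φ = E·2πrL = Q_enc/ε₀ = λ_enc L/ε₀.
E = 2k|λ_enc|/r = 2(8.99×10^9)(2.172e-5)/(0.182) = 2.15e6 N/C.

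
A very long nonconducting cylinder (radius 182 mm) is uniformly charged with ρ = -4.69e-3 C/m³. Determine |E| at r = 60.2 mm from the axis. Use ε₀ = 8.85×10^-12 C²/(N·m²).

|E| = 1.60×10^7 N/C

Take a coaxial cylindrical Gaussian surface of radius r = 60.2 mm and length L (r < R).
Enclosed charge per unit length: λ_enc = ρ·πr² = (-4.69×10^-3)π(0.0602)² = -5.34×10^-5 C/m.
Applying ∮E·dA = Q_enc/ε₀ with the end caps contributing no flux:
E = |λ_enc|/(2πε₀r) = (5.34×10^-5)/(2π·8.85×10^-12·0.0602) = 1.60e7 N/C.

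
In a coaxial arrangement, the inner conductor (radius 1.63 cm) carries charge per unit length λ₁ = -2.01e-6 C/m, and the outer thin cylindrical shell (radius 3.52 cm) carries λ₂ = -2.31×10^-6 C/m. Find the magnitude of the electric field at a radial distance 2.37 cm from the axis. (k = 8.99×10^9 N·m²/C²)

Take a coaxial cylindrical Gaussian surface of radius r = 2.37 cm and length L (between the conductors, 1.63 cm < r < 3.52 cm).
Only the inner wire is enclosed; the outer shell contributes nothing inside itself. λ_enc = λ₁ = -2.01×10^-6 C/m.
Applying ∮E·dA = Q_enc/ε₀ with the end caps contributing no flux:
E = 2k|λ_enc|/r = 2(8.99×10^9)(2.01×10^-6)/(0.0237) = 1.52e6 N/C.

|E| = 1.52e6 N/C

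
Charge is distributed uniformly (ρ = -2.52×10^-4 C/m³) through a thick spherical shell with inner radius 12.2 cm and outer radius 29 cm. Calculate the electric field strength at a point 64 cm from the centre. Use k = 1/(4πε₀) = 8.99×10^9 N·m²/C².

|E| = 5.23×10^5 N/C

By spherical symmetry E is radial; choose a Gaussian sphere of radius r = 64 cm (r > 29 cm, enclosing the whole shell).
Q_enc = ρ·(4π/3)(b³ − a³) = (-2.52×10^-4)·(4π/3)·((0.29)³ − (0.122)³) = -2.383e-5 C.
By Gauss's law, ∮E·dA = E·4πr² = Q_enc/ε₀.
E = k|Q_enc|/r² = (8.99×10^9)(2.383e-5)/(0.64)² = 5.23e5 N/C.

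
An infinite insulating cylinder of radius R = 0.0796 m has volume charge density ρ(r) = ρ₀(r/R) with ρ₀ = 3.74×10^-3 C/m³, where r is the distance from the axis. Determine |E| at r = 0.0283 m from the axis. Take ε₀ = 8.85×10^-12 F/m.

Coaxial Gaussian cylinder, radius r = 0.0283 m, length L (r < R).
λ_enc = ∫₀^r ρ(r')·2πr' dr' = (2πρ₀/R)·r^3/3 = 2.23×10^-6 C/m.
Applying ∮E·dA = Q_enc/ε₀ with the end caps contributing no flux:
E = |λ_enc|/(2πε₀r) = (2.23e-6)/(2π·8.85×10^-12·0.0283) = 1.42×10^6 N/C.

E = 1.42×10^6 N/C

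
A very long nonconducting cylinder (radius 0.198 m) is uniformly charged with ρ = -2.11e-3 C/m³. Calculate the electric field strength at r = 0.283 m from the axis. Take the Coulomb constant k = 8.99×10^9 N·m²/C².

E ≈ 1.65e7 V/m

Take a coaxial cylindrical Gaussian surface of radius r = 0.283 m and length L (r > 0.198 m, full cross-section enclosed).
λ_enc = ρ·πR² = (-2.11×10^-3)π(0.198)² = -2.599×10^-4 C/m.
By Gauss's law (flux through the curved wall only), E·2πrL = λ_enc L/ε₀.
E = 2k|λ_enc|/r = 2(8.99×10^9)(2.599×10^-4)/(0.283) = 1.65e7 N/C.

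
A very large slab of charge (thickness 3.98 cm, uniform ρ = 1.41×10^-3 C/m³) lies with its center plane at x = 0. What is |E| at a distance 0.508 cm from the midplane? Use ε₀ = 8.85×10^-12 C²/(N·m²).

|E| ≈ 8.09×10^5 N/C

By symmetry E is perpendicular to the slab. A Gaussian pillbox from −0.508 cm to +0.508 cm (face area A) lies entirely within the slab.
Q_enc = ρ·(2x)·A and flux = 2EA, so 2EA = 2ρxA/ε₀ ⇒ E = |ρ|x/ε₀.
E = (1.41×10^-3)(0.00508)/(8.85×10^-12) = 8.09×10^5 N/C.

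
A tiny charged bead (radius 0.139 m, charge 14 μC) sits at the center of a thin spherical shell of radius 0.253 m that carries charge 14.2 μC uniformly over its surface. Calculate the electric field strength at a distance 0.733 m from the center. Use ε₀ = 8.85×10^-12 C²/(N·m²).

|E| = 4.72e5 N/C

Use a concentric Gaussian sphere at r = 0.733 m (r > 0.253 m, enclosing both).
Q_enc = (14 μC) + (14.2 μC) = 2.82e-5 C.
Since E is radial and uniform over the Gaussian sphere, Φ = E·4πr² = Q_enc/ε₀.
E = |Q_enc|/(4πε₀r²) = (2.82×10^-5)/(4π·8.85×10^-12·(0.733)²) = 4.72×10^5 N/C.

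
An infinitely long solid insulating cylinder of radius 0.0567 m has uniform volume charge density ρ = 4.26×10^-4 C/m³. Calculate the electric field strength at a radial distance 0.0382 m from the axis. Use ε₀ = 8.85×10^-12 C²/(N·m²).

Take a coaxial cylindrical Gaussian surface of radius r = 0.0382 m and length L (r < R).
Enclosed charge per unit length: λ_enc = ρ·πr² = (4.26×10^-4)π(0.0382)² = 1.953e-6 C/m.
Applying ∮E·dA = Q_enc/ε₀ with the end caps contributing no flux:
E = |λ_enc|/(2πε₀r) = (1.953×10^-6)/(2π·8.85×10^-12·0.0382) = 9.19×10^5 N/C.

|E| = 9.19×10^5 N/C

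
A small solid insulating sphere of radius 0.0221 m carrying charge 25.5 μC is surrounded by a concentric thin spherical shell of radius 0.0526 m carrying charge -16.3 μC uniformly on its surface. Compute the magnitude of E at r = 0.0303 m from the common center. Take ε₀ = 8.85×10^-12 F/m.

|E| ≈ 2.50×10^8 V/m

By spherical symmetry E is radial; choose a Gaussian sphere of radius r = 0.0303 m (between the bodies, 0.0221 m < r < 0.0526 m).
Only the inner charge is enclosed; the outer shell contributes nothing inside itself. Q_enc = 25.5 μC = 2.55×10^-5 C.
Applying ∮E·dA = Q_enc/ε₀ with Φ = E(4πr²):
E = |Q_enc|/(4πε₀r²) = (2.55e-5)/(4π·8.85×10^-12·(0.0303)²) = 2.50×10^8 N/C.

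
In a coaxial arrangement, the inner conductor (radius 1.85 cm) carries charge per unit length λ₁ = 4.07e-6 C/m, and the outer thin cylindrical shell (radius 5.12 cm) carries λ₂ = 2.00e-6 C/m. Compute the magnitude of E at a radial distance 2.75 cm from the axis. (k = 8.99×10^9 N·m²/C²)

By cylindrical symmetry E is radial; use a coaxial Gaussian cylinder of radius 2.75 cm and length L (between the conductors, 1.85 cm < r < 5.12 cm).
The shell at 5.12 cm lies outside the Gaussian surface, so λ_enc = λ₁ = 4.07×10^-6 C/m.
Applying ∮E·dA = Q_enc/ε₀ with the end caps contributing no flux:
E = 2k|λ_enc|/r = 2(8.99×10^9)(4.07e-6)/(0.0275) = 2.66×10^6 N/C.

|E| ≈ 2.66e6 V/m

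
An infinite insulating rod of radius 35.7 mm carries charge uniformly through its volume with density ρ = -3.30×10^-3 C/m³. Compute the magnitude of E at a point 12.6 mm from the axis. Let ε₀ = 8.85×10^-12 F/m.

By cylindrical symmetry E is radial; use a coaxial Gaussian cylinder of radius 12.6 mm and length L (r < R).
Charge inside radius r per length L is ρ·πr²·L, so λ_enc = ρπr² = -1.646×10^-6 C/m.
By Gauss's law (flux through the curved wall only), E·2πrL = λ_enc L/ε₀.
E = |λ_enc|/(2πε₀r) = (1.646×10^-6)/(2π·8.85×10^-12·0.0126) = 2.35×10^6 N/C.

E = 2.35×10^6 V/m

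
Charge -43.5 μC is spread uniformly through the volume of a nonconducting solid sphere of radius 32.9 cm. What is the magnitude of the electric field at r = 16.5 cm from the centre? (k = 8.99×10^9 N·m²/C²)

|E| = 1.81e6 N/C

Symmetry ⇒ E = E(r) r̂. Gaussian sphere of radius r = 16.5 cm (r < R).
For a uniform sphere the enclosed fraction is (r/R)³, so Q_enc = (-43.5 μC)(0.165/0.329)³ = -5.487×10^-6 C.
Applying ∮E·dA = Q_enc/ε₀ with Φ = E(4πr²):
E = k|Q_enc|/r² = (8.99×10^9)(5.487×10^-6)/(0.165)² = 1.81×10^6 N/C.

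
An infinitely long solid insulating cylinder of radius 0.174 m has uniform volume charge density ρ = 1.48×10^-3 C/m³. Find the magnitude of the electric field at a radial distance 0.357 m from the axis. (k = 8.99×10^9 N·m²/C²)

Take a coaxial cylindrical Gaussian surface of radius r = 0.357 m and length L (r > 0.174 m, full cross-section enclosed).
λ_enc = ρ·πR² = (1.48×10^-3)π(0.174)² = 1.408e-4 C/m.
Applying ∮E·dA = Q_enc/ε₀ with the end caps contributing no flux:
E = 2k|λ_enc|/r = 2(8.99×10^9)(1.408×10^-4)/(0.357) = 7.09×10^6 N/C.

|E| ≈ 7.09e6 N/C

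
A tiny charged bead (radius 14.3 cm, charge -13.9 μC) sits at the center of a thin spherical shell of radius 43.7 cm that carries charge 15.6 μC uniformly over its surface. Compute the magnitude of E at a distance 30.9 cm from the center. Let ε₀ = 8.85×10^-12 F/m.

Symmetry ⇒ E = E(r) r̂. Gaussian sphere of radius r = 30.9 cm (between the bodies, 14.3 cm < r < 43.7 cm).
The shell at 43.7 cm lies outside the Gaussian surface, so Q_enc = -13.9 μC = -1.39e-5 C.
Applying ∮E·dA = Q_enc/ε₀ with Φ = E(4πr²):
E = |Q_enc|/(4πε₀r²) = (1.39×10^-5)/(4π·8.85×10^-12·(0.309)²) = 1.31×10^6 N/C.

|E| ≈ 1.31×10^6 N/C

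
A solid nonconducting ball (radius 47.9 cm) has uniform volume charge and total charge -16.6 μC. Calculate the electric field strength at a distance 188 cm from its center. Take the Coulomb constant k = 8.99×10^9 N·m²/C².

By spherical symmetry E is radial; choose a Gaussian sphere of radius r = 188 cm (r > R, so the entire charge is enclosed).
Q_enc = -16.6 μC = -1.66×10^-5 C.
Since E is radial and uniform over the Gaussian sphere, Φ = E·4πr² = Q_enc/ε₀.
E = k|Q_enc|/r² = (8.99×10^9)(1.66×10^-5)/(1.88)² = 4.22e4 N/C.

E ≈ 4.22×10^4 N/C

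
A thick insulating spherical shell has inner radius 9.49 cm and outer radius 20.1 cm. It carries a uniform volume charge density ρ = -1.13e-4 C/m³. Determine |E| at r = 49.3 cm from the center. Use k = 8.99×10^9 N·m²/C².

|E| = 1.27e5 N/C

Use a concentric Gaussian sphere at r = 49.3 cm (r > 20.1 cm, enclosing the whole shell).
Q_enc = ρ·(4π/3)(b³ − a³) = (-1.13×10^-4)·(4π/3)·((0.201)³ − (0.0949)³) = -3.439×10^-6 C.
Gauss's law: E·4πr² = Q_enc/ε₀.
E = k|Q_enc|/r² = (8.99×10^9)(3.439×10^-6)/(0.493)² = 1.27×10^5 N/C.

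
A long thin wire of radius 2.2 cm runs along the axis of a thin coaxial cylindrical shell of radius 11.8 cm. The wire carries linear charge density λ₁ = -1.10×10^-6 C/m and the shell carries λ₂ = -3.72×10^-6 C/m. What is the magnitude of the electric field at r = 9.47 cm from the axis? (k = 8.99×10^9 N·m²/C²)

|E| = 2.09×10^5 V/m

Choose a coaxial cylinder of radius r = 9.47 cm (arbitrary length L) as the Gaussian surface (between the conductors, 2.2 cm < r < 11.8 cm).
Only the inner wire is enclosed; the outer shell contributes nothing inside itself. λ_enc = λ₁ = -1.10e-6 C/m.
Gauss's law: E·2πrL = λ_enc L/ε₀.
E = 2k|λ_enc|/r = 2(8.99×10^9)(1.10×10^-6)/(0.0947) = 2.09e5 N/C.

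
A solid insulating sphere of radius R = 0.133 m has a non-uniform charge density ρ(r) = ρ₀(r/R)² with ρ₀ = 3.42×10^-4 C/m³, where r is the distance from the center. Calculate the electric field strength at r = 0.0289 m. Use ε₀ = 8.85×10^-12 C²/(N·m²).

Take a concentric spherical Gaussian surface of radius r = 0.0289 m (r < R).
Q_enc = ∫₀^r ρ(r')·4πr'² dr' = (4πρ₀/R²) ∫₀^r r'^4 dr' = 4πρ₀ r^5/(5·R²) = 9.796e-10 C.
By Gauss's law, ∮E·dA = E·4πr² = Q_enc/ε₀.
E = |Q_enc|/(4πε₀r²) = (9.796e-10)/(4π·8.85×10^-12·(0.0289)²) = 1.05e4 N/C.

E ≈ 1.05e4 N/C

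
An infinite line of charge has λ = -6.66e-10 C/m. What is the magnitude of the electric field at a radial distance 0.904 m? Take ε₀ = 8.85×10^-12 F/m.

Choose a coaxial cylinder of radius r = 0.904 m (arbitrary length L) as the Gaussian surface.
Q_enc = λL, so λ_enc = -6.66×10^-10 C/m.
Since E is radial and uniform over the curved surface, Φ = E·2πrL = Q_enc/ε₀ = λ_enc L/ε₀.
E = |λ_enc|/(2πε₀r) = (6.66e-10)/(2π·8.85×10^-12·0.904) = 13.2 N/C.

|E| = 13.2 V/m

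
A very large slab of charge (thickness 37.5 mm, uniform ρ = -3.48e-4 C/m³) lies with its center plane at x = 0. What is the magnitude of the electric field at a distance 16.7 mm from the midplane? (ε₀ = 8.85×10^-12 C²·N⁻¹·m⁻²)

By symmetry E is perpendicular to the slab. A Gaussian pillbox from −16.7 mm to +16.7 mm (face area A) lies entirely within the slab.
Q_enc = ρ·(2x)·A and flux = 2EA, so 2EA = 2ρxA/ε₀ ⇒ E = |ρ|x/ε₀.
E = (3.48×10^-4)(0.0167)/(8.85×10^-12) = 6.57×10^5 N/C.

E = 6.57×10^5 V/m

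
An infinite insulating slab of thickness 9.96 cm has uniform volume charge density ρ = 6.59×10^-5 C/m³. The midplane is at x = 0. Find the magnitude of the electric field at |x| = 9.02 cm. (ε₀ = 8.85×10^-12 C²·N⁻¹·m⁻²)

|E| = 3.71e5 V/m

The point |x| = 9.02 cm lies outside the slab (half-thickness 0.0498 m). A symmetric pillbox spanning the full slab encloses Q_enc = ρ·d·A.
Flux = 2EA ⇒ E = |ρ|d/(2ε₀), independent of distance outside.
E = (6.59e-5)(0.0996)/(2·8.85×10^-12) = 3.71×10^5 N/C.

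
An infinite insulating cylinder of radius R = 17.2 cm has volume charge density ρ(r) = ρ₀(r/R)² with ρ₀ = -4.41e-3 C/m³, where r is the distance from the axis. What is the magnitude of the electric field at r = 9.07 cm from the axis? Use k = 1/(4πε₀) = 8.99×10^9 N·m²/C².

|E| ≈ 3.14×10^6 V/m

Take a coaxial cylindrical Gaussian surface of radius r = 9.07 cm and length L (r < R).
λ_enc = ∫₀^r ρ(r')·2πr' dr' = (2πρ₀/R²)·r^4/4 = -1.585×10^-5 C/m.
Gauss's law: E·2πrL = λ_enc L/ε₀.
E = 2k|λ_enc|/r = 2(8.99×10^9)(1.585e-5)/(0.0907) = 3.14×10^6 N/C.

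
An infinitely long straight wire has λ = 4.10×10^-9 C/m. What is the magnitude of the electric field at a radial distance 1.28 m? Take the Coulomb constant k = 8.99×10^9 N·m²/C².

Take a coaxial cylindrical Gaussian surface of radius r = 1.28 m and length L.
Q_enc = λL, so λ_enc = 4.10×10^-9 C/m.
Gauss's law: E·2πrL = λ_enc L/ε₀.
E = 2k|λ_enc|/r = 2(8.99×10^9)(4.10×10^-9)/(1.28) = 57.6 N/C.

57.6 V/m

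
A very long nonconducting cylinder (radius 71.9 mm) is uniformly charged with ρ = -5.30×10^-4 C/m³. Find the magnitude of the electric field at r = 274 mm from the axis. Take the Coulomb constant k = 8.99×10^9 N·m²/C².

Take a coaxial cylindrical Gaussian surface of radius r = 274 mm and length L (r > 71.9 mm, full cross-section enclosed).
λ_enc = ρ·πR² = (-5.30×10^-4)π(0.0719)² = -8.608×10^-6 C/m.
Since E is radial and uniform over the curved surface, Φ = E·2πrL = Q_enc/ε₀ = λ_enc L/ε₀.
E = 2k|λ_enc|/r = 2(8.99×10^9)(8.608e-6)/(0.274) = 5.65e5 N/C.

E ≈ 5.65×10^5 V/m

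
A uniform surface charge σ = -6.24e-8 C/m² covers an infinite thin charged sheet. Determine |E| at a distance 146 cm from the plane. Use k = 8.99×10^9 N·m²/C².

By planar symmetry E is perpendicular to the sheet and uniform; use a Gaussian pillbox with flat faces of area A on each side of the sheet.
Flux Φ = 2EA and Q_enc = σA, so 2EA = σA/ε₀ ⇒ E = |σ|/(2ε₀), independent of distance.
E = 2πk|σ| = 2π(8.99×10^9)(6.24×10^-8) = 3.52×10^3 N/C.

E ≈ 3.52×10^3 N/C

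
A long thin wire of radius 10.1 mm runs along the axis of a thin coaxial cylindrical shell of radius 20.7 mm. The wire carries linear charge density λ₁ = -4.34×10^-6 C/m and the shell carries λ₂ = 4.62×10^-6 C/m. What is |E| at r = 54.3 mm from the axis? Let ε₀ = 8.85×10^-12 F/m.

E ≈ 9.27×10^4 N/C

Coaxial Gaussian cylinder, radius r = 54.3 mm, length L (r > 20.7 mm, enclosing both).
λ_enc = λ₁ + λ₂ = (-4.34e-6) + (4.62e-6) = 2.80×10^-7 C/m.
Gauss's law: E·2πrL = λ_enc L/ε₀.
E = |λ_enc|/(2πε₀r) = (2.80×10^-7)/(2π·8.85×10^-12·0.0543) = 9.27×10^4 N/C.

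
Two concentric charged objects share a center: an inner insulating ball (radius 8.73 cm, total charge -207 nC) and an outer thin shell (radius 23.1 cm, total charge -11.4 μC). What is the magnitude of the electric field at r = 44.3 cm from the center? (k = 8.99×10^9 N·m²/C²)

|E| = 5.32×10^5 N/C

Take a concentric spherical Gaussian surface of radius r = 44.3 cm (r > 23.1 cm, enclosing both).
Q_enc = (-207 nC) + (-11.4 μC) = -1.161×10^-5 C.
Gauss's law: E·4πr² = Q_enc/ε₀.
E = k|Q_enc|/r² = (8.99×10^9)(1.161×10^-5)/(0.443)² = 5.32×10^5 N/C.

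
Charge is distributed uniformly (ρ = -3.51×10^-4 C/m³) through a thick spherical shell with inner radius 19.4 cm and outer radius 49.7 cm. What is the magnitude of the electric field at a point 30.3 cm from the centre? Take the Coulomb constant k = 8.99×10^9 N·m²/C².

|E| ≈ 2.95e6 V/m

Symmetry ⇒ E = E(r) r̂. Gaussian sphere of radius r = 30.3 cm (within the shell material, 19.4 cm < r < 49.7 cm).
Only the shell between 19.4 cm and r is enclosed: Q_enc = ρ·(4π/3)(r³ − a³) = (-3.51×10^-4)·(4π/3)·((0.303)³ − (0.194)³) = -3.017e-5 C.
Applying ∮E·dA = Q_enc/ε₀ with Φ = E(4πr²):
E = k|Q_enc|/r² = (8.99×10^9)(3.017×10^-5)/(0.303)² = 2.95e6 N/C.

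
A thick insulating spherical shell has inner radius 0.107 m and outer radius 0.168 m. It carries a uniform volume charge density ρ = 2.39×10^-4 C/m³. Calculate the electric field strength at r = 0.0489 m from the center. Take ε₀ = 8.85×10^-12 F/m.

|E| = 0 N/C

Use a concentric Gaussian sphere at r = 0.0489 m (r < 0.107 m, inside the empty cavity).
Q_enc = 0 (all charge lies at larger r); Gauss's law gives E = 0.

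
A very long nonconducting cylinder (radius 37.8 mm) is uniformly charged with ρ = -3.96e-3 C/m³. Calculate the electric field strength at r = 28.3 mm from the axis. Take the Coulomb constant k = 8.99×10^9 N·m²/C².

|E| ≈ 6.33×10^6 N/C

Choose a coaxial cylinder of radius r = 28.3 mm (arbitrary length L) as the Gaussian surface (r < R).
Charge inside radius r per length L is ρ·πr²·L, so λ_enc = ρπr² = -9.964×10^-6 C/m.
Applying ∮E·dA = Q_enc/ε₀ with the end caps contributing no flux:
E = 2k|λ_enc|/r = 2(8.99×10^9)(9.964×10^-6)/(0.0283) = 6.33e6 N/C.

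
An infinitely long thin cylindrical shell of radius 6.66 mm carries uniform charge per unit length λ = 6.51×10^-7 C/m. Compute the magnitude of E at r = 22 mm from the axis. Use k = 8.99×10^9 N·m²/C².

Coaxial Gaussian cylinder, radius r = 22 mm, length L (r > 6.66 mm).
The full line charge is enclosed: λ_enc = 6.51×10^-7 C/m.
By Gauss's law (flux through the curved wall only), E·2πrL = λ_enc L/ε₀.
E = 2k|λ_enc|/r = 2(8.99×10^9)(6.51e-7)/(0.022) = 5.32×10^5 N/C.

|E| ≈ 5.32×10^5 V/m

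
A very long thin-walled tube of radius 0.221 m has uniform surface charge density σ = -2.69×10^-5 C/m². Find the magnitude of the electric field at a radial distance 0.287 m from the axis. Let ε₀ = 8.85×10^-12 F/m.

|E| ≈ 2.34×10^6 V/m

Coaxial Gaussian cylinder, radius r = 0.287 m, length L (r > 0.221 m).
The whole shell is enclosed: λ_enc = σ·2πR = (-2.69×10^-5)·2π·(0.221) = -3.735×10^-5 C/m.
By Gauss's law (flux through the curved wall only), E·2πrL = λ_enc L/ε₀.
E = |λ_enc|/(2πε₀r) = (3.735×10^-5)/(2π·8.85×10^-12·0.287) = 2.34e6 N/C.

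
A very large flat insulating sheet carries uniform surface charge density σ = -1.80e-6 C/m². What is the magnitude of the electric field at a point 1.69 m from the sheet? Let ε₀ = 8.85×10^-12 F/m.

By planar symmetry E is perpendicular to the sheet and uniform; use a Gaussian pillbox with flat faces of area A on each side of the sheet.
Only the two end caps contribute flux: Φ = 2EA. With Q_enc = σA, Gauss's law gives E = |σ|/(2ε₀).
E = |σ|/(2ε₀) = (1.80e-6)/(2·8.85×10^-12) = 1.02×10^5 N/C.

E ≈ 1.02e5 N/C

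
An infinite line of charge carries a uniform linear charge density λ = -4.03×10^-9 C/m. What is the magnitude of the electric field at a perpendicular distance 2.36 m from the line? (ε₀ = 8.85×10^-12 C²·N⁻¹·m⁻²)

Choose a coaxial cylinder of radius r = 2.36 m (arbitrary length L) as the Gaussian surface.
Q_enc = λL, so λ_enc = -4.03e-9 C/m.
Applying ∮E·dA = Q_enc/ε₀ with the end caps contributing no flux:
E = |λ_enc|/(2πε₀r) = (4.03e-9)/(2π·8.85×10^-12·2.36) = 30.7 N/C.

30.7 N/C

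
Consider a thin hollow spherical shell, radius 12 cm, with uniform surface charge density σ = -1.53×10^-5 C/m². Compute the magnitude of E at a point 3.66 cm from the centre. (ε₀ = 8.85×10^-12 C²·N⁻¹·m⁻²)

E = 0 (no enclosed charge)

By spherical symmetry E is radial; choose a Gaussian sphere of radius r = 3.66 cm (inside the shell, r < 12 cm).
No charge lies within this surface, so Q_enc = 0 and Gauss's law gives E·4πr² = 0 ⇒ E = 0.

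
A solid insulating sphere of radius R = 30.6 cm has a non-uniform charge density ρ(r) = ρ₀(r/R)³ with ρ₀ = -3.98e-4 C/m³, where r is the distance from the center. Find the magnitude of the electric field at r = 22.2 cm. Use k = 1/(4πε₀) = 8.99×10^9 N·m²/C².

Take a concentric spherical Gaussian surface of radius r = 22.2 cm (r < R).
Q_enc = ∫₀^r ρ(r')·4πr'² dr' = (4πρ₀/R³) ∫₀^r r'^5 dr' = 4πρ₀ r^6/(6·R³) = -3.483×10^-6 C.
Gauss's law: E·4πr² = Q_enc/ε₀.
E = k|Q_enc|/r² = (8.99×10^9)(3.483e-6)/(0.222)² = 6.35×10^5 N/C.

|E| = 6.35e5 N/C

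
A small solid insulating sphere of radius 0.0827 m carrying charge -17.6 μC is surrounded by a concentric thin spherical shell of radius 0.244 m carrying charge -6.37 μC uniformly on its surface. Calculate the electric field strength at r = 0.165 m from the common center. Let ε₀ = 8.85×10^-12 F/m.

|E| = 5.81×10^6 N/C

By spherical symmetry E is radial; choose a Gaussian sphere of radius r = 0.165 m (between the bodies, 0.0827 m < r < 0.244 m).
The shell at 0.244 m lies outside the Gaussian surface, so Q_enc = -17.6 μC = -1.76×10^-5 C.
Gauss's law: E·4πr² = Q_enc/ε₀.
E = |Q_enc|/(4πε₀r²) = (1.76×10^-5)/(4π·8.85×10^-12·(0.165)²) = 5.81×10^6 N/C.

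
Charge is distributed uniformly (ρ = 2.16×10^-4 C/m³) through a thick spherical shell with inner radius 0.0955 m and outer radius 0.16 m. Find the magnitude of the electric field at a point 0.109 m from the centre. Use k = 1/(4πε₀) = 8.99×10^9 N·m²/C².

E ≈ 2.90×10^5 V/m

By spherical symmetry E is radial; choose a Gaussian sphere of radius r = 0.109 m (within the shell material, 0.0955 m < r < 0.16 m).
Only the shell between 0.0955 m and r is enclosed: Q_enc = ρ·(4π/3)(r³ − a³) = (2.16×10^-4)·(4π/3)·((0.109)³ − (0.0955)³) = 3.837×10^-7 C.
By Gauss's law, ∮E·dA = E·4πr² = Q_enc/ε₀.
E = k|Q_enc|/r² = (8.99×10^9)(3.837×10^-7)/(0.109)² = 2.90e5 N/C.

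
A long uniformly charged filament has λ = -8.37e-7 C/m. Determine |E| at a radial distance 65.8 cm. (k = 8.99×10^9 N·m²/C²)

Choose a coaxial cylinder of radius r = 65.8 cm (arbitrary length L) as the Gaussian surface.
Q_enc = λL, so λ_enc = -8.37×10^-7 C/m.
Gauss's law: E·2πrL = λ_enc L/ε₀.
E = 2k|λ_enc|/r = 2(8.99×10^9)(8.37e-7)/(0.658) = 2.29×10^4 N/C.

|E| ≈ 2.29×10^4 N/C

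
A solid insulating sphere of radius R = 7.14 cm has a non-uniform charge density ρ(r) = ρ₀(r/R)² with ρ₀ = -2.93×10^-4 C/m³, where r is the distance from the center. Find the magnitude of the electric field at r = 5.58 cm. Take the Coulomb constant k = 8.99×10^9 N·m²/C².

E = 2.26e5 V/m

Symmetry ⇒ E = E(r) r̂. Gaussian sphere of radius r = 5.58 cm (r < R).
Integrate the density: Q_enc = 4π ∫₀^r ρ₀(r'/R)^2 r'² dr' = 4πρ₀ r^5/(5·R²) = -7.814e-8 C.
Gauss's law: E·4πr² = Q_enc/ε₀.
E = k|Q_enc|/r² = (8.99×10^9)(7.814×10^-8)/(0.0558)² = 2.26×10^5 N/C.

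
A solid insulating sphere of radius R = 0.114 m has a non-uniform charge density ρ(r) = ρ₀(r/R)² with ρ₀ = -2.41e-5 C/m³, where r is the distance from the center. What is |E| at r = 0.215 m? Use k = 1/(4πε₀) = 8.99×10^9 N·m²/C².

1.75×10^4 N/C

Symmetry ⇒ E = E(r) r̂. Gaussian sphere of radius r = 0.215 m (r > R, all charge enclosed).
Q_enc = 4π ∫₀^R ρ₀(r'/R)^2 r'² dr' = 4πρ₀R³/5 = -8.974×10^-8 C.
Applying ∮E·dA = Q_enc/ε₀ with Φ = E(4πr²):
E = k|Q_enc|/r² = (8.99×10^9)(8.974×10^-8)/(0.215)² = 1.75×10^4 N/C.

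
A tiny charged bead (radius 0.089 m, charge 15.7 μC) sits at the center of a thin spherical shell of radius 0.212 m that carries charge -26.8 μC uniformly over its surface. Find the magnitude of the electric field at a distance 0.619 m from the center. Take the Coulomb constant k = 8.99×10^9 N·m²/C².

E ≈ 2.60e5 N/C

Use a concentric Gaussian sphere at r = 0.619 m (r > 0.212 m, enclosing both).
Q_enc = (15.7 μC) + (-26.8 μC) = -1.11×10^-5 C.
Gauss's law: E·4πr² = Q_enc/ε₀.
E = k|Q_enc|/r² = (8.99×10^9)(1.11×10^-5)/(0.619)² = 2.60×10^5 N/C.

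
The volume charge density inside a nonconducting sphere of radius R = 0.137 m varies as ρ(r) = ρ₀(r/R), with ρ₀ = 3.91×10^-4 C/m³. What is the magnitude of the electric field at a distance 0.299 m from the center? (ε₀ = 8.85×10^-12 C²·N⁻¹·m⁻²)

E ≈ 3.18e5 N/C

Symmetry ⇒ E = E(r) r̂. Gaussian sphere of radius r = 0.299 m (r > R, all charge enclosed).
Q_enc = 4π ∫₀^R ρ₀(r'/R)^1 r'² dr' = 4πρ₀R³/4 = 3.159×10^-6 C.
Since E is radial and uniform over the Gaussian sphere, Φ = E·4πr² = Q_enc/ε₀.
E = |Q_enc|/(4πε₀r²) = (3.159e-6)/(4π·8.85×10^-12·(0.299)²) = 3.18×10^5 N/C.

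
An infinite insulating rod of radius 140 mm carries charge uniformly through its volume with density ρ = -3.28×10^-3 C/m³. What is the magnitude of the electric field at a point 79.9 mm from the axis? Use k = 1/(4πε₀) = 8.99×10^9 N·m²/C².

Take a coaxial cylindrical Gaussian surface of radius r = 79.9 mm and length L (r < R).
Charge inside radius r per length L is ρ·πr²·L, so λ_enc = ρπr² = -6.578e-5 C/m.
Since E is radial and uniform over the curved surface, Φ = E·2πrL = Q_enc/ε₀ = λ_enc L/ε₀.
E = 2k|λ_enc|/r = 2(8.99×10^9)(6.578×10^-5)/(0.0799) = 1.48×10^7 N/C.

1.48×10^7 V/m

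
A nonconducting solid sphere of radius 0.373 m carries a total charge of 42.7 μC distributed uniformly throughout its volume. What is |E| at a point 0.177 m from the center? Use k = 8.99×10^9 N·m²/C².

|E| ≈ 1.31e6 N/C

Symmetry ⇒ E = E(r) r̂. Gaussian sphere of radius r = 0.177 m (r < R).
For a uniform sphere the enclosed fraction is (r/R)³, so Q_enc = (42.7 μC)(0.177/0.373)³ = 4.563×10^-6 C.
Since E is radial and uniform over the Gaussian sphere, Φ = E·4πr² = Q_enc/ε₀.
E = k|Q_enc|/r² = (8.99×10^9)(4.563e-6)/(0.177)² = 1.31×10^6 N/C.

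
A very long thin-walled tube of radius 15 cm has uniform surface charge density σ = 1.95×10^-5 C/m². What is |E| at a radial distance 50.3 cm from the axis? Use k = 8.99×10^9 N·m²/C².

|E| ≈ 6.57e5 N/C

By cylindrical symmetry E is radial; use a coaxial Gaussian cylinder of radius 50.3 cm and length L (r > 15 cm).
The whole shell is enclosed: λ_enc = σ·2πR = (1.95e-5)·2π·(0.15) = 1.838×10^-5 C/m.
Gauss's law: E·2πrL = λ_enc L/ε₀.
E = 2k|λ_enc|/r = 2(8.99×10^9)(1.838×10^-5)/(0.503) = 6.57×10^5 N/C.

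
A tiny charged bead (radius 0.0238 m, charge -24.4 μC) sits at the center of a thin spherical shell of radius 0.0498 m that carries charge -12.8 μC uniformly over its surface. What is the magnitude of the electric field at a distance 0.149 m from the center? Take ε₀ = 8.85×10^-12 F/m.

E ≈ 1.51×10^7 N/C

By spherical symmetry E is radial; choose a Gaussian sphere of radius r = 0.149 m (r > 0.0498 m, enclosing both).
Q_enc = (-24.4 μC) + (-12.8 μC) = -3.72×10^-5 C.
Since E is radial and uniform over the Gaussian sphere, Φ = E·4πr² = Q_enc/ε₀.
E = |Q_enc|/(4πε₀r²) = (3.72×10^-5)/(4π·8.85×10^-12·(0.149)²) = 1.51×10^7 N/C.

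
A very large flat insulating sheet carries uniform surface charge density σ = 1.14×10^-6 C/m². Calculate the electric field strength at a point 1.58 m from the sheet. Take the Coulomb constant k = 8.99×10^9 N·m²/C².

Choose a cylindrical pillbox piercing the sheet, end faces (area A) parallel to it.
Flux Φ = 2EA and Q_enc = σA, so 2EA = σA/ε₀ ⇒ E = |σ|/(2ε₀), independent of distance.
E = 2πk|σ| = 2π(8.99×10^9)(1.14×10^-6) = 6.44×10^4 N/C.

6.44×10^4 V/m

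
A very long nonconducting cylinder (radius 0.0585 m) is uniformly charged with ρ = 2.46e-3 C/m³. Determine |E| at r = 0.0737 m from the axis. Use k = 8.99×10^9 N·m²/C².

Coaxial Gaussian cylinder, radius r = 0.0737 m, length L (r > 0.0585 m, full cross-section enclosed).
λ_enc = ρ·πR² = (2.46×10^-3)π(0.0585)² = 2.645×10^-5 C/m.
Since E is radial and uniform over the curved surface, Φ = E·2πrL = Q_enc/ε₀ = λ_enc L/ε₀.
E = 2k|λ_enc|/r = 2(8.99×10^9)(2.645e-5)/(0.0737) = 6.45×10^6 N/C.

6.45×10^6 N/C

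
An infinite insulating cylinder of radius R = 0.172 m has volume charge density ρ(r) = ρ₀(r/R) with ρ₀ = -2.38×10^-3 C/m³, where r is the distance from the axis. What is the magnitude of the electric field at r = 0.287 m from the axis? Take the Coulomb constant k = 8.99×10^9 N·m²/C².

By cylindrical symmetry E is radial; use a coaxial Gaussian cylinder of radius 0.287 m and length L (r > R, full charge per length enclosed).
λ_enc = 2π ∫₀^R ρ₀(r'/R)^1 r' dr' = 2πρ₀R²/3 = -1.475e-4 C/m.
Applying ∮E·dA = Q_enc/ε₀ with the end caps contributing no flux:
E = 2k|λ_enc|/r = 2(8.99×10^9)(1.475e-4)/(0.287) = 9.24×10^6 N/C.

E = 9.24e6 N/C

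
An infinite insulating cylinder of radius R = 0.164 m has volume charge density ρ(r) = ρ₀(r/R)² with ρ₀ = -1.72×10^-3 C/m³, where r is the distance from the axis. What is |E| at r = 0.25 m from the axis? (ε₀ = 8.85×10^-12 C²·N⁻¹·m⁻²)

Take a coaxial cylindrical Gaussian surface of radius r = 0.25 m and length L (r > R, full charge per length enclosed).
λ_enc = 2π ∫₀^R ρ₀(r'/R)^2 r' dr' = 2πρ₀R²/4 = -7.267×10^-5 C/m.
By Gauss's law (flux through the curved wall only), E·2πrL = λ_enc L/ε₀.
E = |λ_enc|/(2πε₀r) = (7.267e-5)/(2π·8.85×10^-12·0.25) = 5.23×10^6 N/C.

E = 5.23e6 N/C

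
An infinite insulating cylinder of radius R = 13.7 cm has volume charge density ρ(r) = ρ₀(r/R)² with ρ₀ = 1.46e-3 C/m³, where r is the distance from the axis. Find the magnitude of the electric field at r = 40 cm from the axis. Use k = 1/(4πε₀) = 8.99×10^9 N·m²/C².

|E| ≈ 1.93×10^6 N/C

By cylindrical symmetry E is radial; use a coaxial Gaussian cylinder of radius 40 cm and length L (r > R, full charge per length enclosed).
λ_enc = 2π ∫₀^R ρ₀(r'/R)^2 r' dr' = 2πρ₀R²/4 = 4.304×10^-5 C/m.
Since E is radial and uniform over the curved surface, Φ = E·2πrL = Q_enc/ε₀ = λ_enc L/ε₀.
E = 2k|λ_enc|/r = 2(8.99×10^9)(4.304e-5)/(0.4) = 1.93e6 N/C.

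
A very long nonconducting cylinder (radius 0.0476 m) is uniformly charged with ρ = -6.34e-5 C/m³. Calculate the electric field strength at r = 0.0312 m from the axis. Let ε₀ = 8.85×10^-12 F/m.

Choose a coaxial cylinder of radius r = 0.0312 m (arbitrary length L) as the Gaussian surface (r < R).
Enclosed charge per unit length: λ_enc = ρ·πr² = (-6.34×10^-5)π(0.0312)² = -1.939×10^-7 C/m.
Since E is radial and uniform over the curved surface, Φ = E·2πrL = Q_enc/ε₀ = λ_enc L/ε₀.
E = |λ_enc|/(2πε₀r) = (1.939e-7)/(2π·8.85×10^-12·0.0312) = 1.12×10^5 N/C.

|E| = 1.12×10^5 V/m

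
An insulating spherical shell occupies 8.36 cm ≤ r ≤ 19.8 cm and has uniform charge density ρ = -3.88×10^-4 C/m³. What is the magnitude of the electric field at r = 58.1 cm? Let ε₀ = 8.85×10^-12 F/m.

E ≈ 3.11×10^5 N/C

Take a concentric spherical Gaussian surface of radius r = 58.1 cm (r > 19.8 cm, enclosing the whole shell).
Q_enc = ρ·(4π/3)(b³ − a³) = (-3.88×10^-4)·(4π/3)·((0.198)³ − (0.0836)³) = -1.167×10^-5 C.
Gauss's law: E·4πr² = Q_enc/ε₀.
E = |Q_enc|/(4πε₀r²) = (1.167×10^-5)/(4π·8.85×10^-12·(0.581)²) = 3.11×10^5 N/C.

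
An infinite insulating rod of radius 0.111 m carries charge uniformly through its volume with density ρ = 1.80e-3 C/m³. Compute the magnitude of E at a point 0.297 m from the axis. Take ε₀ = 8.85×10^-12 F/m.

Choose a coaxial cylinder of radius r = 0.297 m (arbitrary length L) as the Gaussian surface (r > 0.111 m, full cross-section enclosed).
λ_enc = ρ·πR² = (1.80e-3)π(0.111)² = 6.967×10^-5 C/m.
By Gauss's law (flux through the curved wall only), E·2πrL = λ_enc L/ε₀.
E = |λ_enc|/(2πε₀r) = (6.967×10^-5)/(2π·8.85×10^-12·0.297) = 4.22×10^6 N/C.

|E| = 4.22×10^6 N/C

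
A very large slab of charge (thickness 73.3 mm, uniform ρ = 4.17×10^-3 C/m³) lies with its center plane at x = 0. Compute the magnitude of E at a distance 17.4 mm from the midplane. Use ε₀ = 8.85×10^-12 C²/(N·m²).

By symmetry E is perpendicular to the slab. A Gaussian pillbox from −17.4 mm to +17.4 mm (face area A) lies entirely within the slab.
Q_enc = ρ·(2x)·A and flux = 2EA, so 2EA = 2ρxA/ε₀ ⇒ E = |ρ|x/ε₀.
E = (4.17e-3)(0.0174)/(8.85×10^-12) = 8.20×10^6 N/C.

|E| ≈ 8.20e6 N/C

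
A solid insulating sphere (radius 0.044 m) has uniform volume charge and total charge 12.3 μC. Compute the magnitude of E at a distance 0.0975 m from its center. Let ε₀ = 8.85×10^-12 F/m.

E = 1.16e7 V/m

Take a concentric spherical Gaussian surface of radius r = 0.0975 m (r > R, so the entire charge is enclosed).
Q_enc = 12.3 μC = 1.23e-5 C.
Applying ∮E·dA = Q_enc/ε₀ with Φ = E(4πr²):
E = |Q_enc|/(4πε₀r²) = (1.23×10^-5)/(4π·8.85×10^-12·(0.0975)²) = 1.16e7 N/C.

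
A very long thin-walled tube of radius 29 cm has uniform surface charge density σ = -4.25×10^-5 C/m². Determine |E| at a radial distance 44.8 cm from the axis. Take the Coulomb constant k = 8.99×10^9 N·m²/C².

Take a coaxial cylindrical Gaussian surface of radius r = 44.8 cm and length L (r > 29 cm).
The whole shell is enclosed: λ_enc = σ·2πR = (-4.25×10^-5)·2π·(0.29) = -7.744×10^-5 C/m.
Since E is radial and uniform over the curved surface, Φ = E·2πrL = Q_enc/ε₀ = λ_enc L/ε₀.
E = 2k|λ_enc|/r = 2(8.99×10^9)(7.744×10^-5)/(0.448) = 3.11×10^6 N/C.

E ≈ 3.11e6 N/C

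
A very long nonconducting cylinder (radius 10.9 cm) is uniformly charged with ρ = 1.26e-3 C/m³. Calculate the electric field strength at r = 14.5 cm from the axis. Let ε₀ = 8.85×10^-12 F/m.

Choose a coaxial cylinder of radius r = 14.5 cm (arbitrary length L) as the Gaussian surface (r > 10.9 cm, full cross-section enclosed).
λ_enc = ρ·πR² = (1.26e-3)π(0.109)² = 4.703×10^-5 C/m.
Since E is radial and uniform over the curved surface, Φ = E·2πrL = Q_enc/ε₀ = λ_enc L/ε₀.
E = |λ_enc|/(2πε₀r) = (4.703e-5)/(2π·8.85×10^-12·0.145) = 5.83e6 N/C.

E = 5.83e6 N/C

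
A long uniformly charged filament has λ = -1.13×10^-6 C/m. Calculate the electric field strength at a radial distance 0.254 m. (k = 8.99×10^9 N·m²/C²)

Choose a coaxial cylinder of radius r = 0.254 m (arbitrary length L) as the Gaussian surface.
Q_enc = λL, so λ_enc = -1.13e-6 C/m.
Applying ∮E·dA = Q_enc/ε₀ with the end caps contributing no flux:
E = 2k|λ_enc|/r = 2(8.99×10^9)(1.13×10^-6)/(0.254) = 8.00×10^4 N/C.

8.00e4 V/m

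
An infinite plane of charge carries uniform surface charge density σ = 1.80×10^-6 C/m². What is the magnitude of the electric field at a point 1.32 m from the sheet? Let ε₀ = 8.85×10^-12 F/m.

Choose a cylindrical pillbox piercing the sheet, end faces (area A) parallel to it.
Only the two end caps contribute flux: Φ = 2EA. With Q_enc = σA, Gauss's law gives E = |σ|/(2ε₀).
E = |σ|/(2ε₀) = (1.80×10^-6)/(2·8.85×10^-12) = 1.02×10^5 N/C.

|E| ≈ 1.02×10^5 N/C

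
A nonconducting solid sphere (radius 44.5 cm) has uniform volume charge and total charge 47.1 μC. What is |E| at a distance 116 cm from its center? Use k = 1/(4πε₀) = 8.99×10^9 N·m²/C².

Symmetry ⇒ E = E(r) r̂. Gaussian sphere of radius r = 116 cm (r > R, so the entire charge is enclosed).
Q_enc = 47.1 μC = 4.71×10^-5 C.
Since E is radial and uniform over the Gaussian sphere, Φ = E·4πr² = Q_enc/ε₀.
E = k|Q_enc|/r² = (8.99×10^9)(4.71×10^-5)/(1.16)² = 3.15×10^5 N/C.

E = 3.15×10^5 N/C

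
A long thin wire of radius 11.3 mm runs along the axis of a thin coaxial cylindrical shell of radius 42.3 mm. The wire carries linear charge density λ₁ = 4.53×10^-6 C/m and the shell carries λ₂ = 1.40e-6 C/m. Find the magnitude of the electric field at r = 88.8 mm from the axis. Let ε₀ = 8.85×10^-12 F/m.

1.20×10^6 N/C

Choose a coaxial cylinder of radius r = 88.8 mm (arbitrary length L) as the Gaussian surface (r > 42.3 mm, enclosing both).
λ_enc = λ₁ + λ₂ = (4.53×10^-6) + (1.40×10^-6) = 5.93e-6 C/m.
Since E is radial and uniform over the curved surface, Φ = E·2πrL = Q_enc/ε₀ = λ_enc L/ε₀.
E = |λ_enc|/(2πε₀r) = (5.93×10^-6)/(2π·8.85×10^-12·0.0888) = 1.20×10^6 N/C.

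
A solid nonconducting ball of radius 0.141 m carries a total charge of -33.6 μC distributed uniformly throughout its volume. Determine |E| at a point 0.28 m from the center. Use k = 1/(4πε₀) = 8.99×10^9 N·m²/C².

|E| ≈ 3.85e6 N/C

Use a concentric Gaussian sphere at r = 0.28 m (r > R, so the entire charge is enclosed).
Q_enc = -33.6 μC = -3.36e-5 C.
By Gauss's law, ∮E·dA = E·4πr² = Q_enc/ε₀.
E = k|Q_enc|/r² = (8.99×10^9)(3.36×10^-5)/(0.28)² = 3.85×10^6 N/C.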